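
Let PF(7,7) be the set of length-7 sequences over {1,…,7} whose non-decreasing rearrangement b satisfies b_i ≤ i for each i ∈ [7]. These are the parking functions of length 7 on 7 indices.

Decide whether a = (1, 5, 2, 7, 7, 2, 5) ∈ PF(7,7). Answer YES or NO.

Order a: b = (1, 2, 2, 5, 5, 7, 7).
  b_1=1 ≤ 1
  b_2=2 ≤ 2
  b_3=2 ≤ 3
  b_4=5 > 4
  fails at i=4 ⇒ NO

NO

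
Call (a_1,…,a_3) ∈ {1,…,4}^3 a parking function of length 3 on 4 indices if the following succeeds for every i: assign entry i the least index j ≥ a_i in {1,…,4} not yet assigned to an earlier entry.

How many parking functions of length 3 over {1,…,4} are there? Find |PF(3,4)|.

Count = (4−3+1)·(4+1)^(3−1) = 2·25 = 50 [KW]
Example (2,4,3) → sorted (2,3,4): b_i ≤ 1+i ∀i, a PF.

50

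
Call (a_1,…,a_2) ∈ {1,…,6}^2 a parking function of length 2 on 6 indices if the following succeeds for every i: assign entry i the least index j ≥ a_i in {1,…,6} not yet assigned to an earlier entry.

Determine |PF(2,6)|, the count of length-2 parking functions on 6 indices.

#PF = (6−2+1)·(6+1)^(2−1) = 5×7 = 35 [KW]
Example (6,2) → sorted (2,6): b_i ≤ 4+i ∀i, a PF.

35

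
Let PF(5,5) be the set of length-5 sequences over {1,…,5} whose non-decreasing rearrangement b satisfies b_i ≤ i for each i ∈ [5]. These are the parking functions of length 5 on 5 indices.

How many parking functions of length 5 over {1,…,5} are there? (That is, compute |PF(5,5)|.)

|PF| = (6−5)·6^(5−1) = 1·1296 = 1296
One tuple (1,4,1,1,4) → sorted (1,1,1,4,4): b_i ≤ i ∀i, a PF.

1296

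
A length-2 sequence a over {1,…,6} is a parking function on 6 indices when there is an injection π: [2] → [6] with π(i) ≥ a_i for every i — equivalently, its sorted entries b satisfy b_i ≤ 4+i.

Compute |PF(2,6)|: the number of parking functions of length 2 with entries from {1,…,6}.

#PF = 5·7^1 = 5·7 = 35
Check (2,3) → sorted (2,3): b_i ≤ 4+i ∀i, a PF.

35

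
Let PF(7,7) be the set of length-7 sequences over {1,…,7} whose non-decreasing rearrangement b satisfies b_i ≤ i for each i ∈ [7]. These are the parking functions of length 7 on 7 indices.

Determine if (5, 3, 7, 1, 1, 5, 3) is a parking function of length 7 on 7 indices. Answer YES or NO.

YES

Rearranged: b = (1, 1, 3, 3, 5, 5, 7).
  b_1=1 ≤ 1
  b_2=1 ≤ 2
  b_3=3 ≤ 3
  b_4=3 ≤ 4
  b_5=5 ≤ 5
  b_6=5 ≤ 6
  b_7=7 ≤ 7
All bounds hold ⇒ YES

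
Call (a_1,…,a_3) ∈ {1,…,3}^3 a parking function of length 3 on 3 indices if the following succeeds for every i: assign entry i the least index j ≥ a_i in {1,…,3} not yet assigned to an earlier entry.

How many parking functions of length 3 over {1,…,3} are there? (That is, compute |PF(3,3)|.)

|PF(3,3)| = 1·4^2 = 1·16 = 16 (Konheim–Weiss)
E.g. (2,3,1) → sorted (1,2,3): b_i ≤ i ∀i, a PF.

16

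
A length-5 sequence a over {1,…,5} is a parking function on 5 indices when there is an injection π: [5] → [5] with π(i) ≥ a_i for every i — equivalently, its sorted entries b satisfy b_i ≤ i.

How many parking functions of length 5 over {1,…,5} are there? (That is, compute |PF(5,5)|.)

#PF = 1·6^4 = 1 · 1296 = 1296 (Konheim–Weiss)
Check (1,1,2,4,3) → sorted (1,1,2,3,4): b_i ≤ i ∀i, a PF.

1296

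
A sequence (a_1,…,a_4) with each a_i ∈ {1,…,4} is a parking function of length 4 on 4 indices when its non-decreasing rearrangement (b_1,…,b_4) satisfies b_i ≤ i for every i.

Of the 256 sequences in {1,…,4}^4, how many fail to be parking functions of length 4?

131

#PF = (4−4+1)·(4+1)^(4−1) = 1 · 125 = 125 (Pollak)
E.g. (4,3,4,1) → sorted (1,3,4,4): b_2=3>2, not a PF.
4^4 − 125 = 256 − 125 = 131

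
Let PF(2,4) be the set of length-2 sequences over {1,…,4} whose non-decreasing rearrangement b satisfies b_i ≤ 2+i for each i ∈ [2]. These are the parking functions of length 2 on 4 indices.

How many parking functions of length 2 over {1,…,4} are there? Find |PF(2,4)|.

15

|PF| = (4+1−2)·(4+1)^{2−1} = 3 · 5 = 15 [KW]
Example (3,3) → sorted (3,3): b_i ≤ 2+i ∀i, a PF.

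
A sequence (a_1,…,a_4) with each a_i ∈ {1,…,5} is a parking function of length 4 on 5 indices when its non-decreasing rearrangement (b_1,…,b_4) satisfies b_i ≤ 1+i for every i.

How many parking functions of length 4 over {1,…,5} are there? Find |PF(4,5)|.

|PF| = 2·6^3 = 2×216 = 432
E.g. (4,2,1,1) → sorted (1,1,2,4): b_i ≤ 1+i ∀i, a PF.

432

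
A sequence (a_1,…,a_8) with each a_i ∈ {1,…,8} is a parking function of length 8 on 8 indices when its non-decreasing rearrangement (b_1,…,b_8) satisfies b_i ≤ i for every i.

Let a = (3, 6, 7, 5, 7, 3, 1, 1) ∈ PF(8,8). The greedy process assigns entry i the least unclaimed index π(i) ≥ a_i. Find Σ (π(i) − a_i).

3

Σπ(i) = 1+…+8 = 36; Σa = 3+6+7+5+7+3+1+1 = 33; disp = 36−33 = 3.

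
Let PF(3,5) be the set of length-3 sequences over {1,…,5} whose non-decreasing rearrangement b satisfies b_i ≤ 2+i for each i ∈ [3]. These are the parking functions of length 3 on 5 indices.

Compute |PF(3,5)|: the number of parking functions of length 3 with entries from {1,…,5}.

|PF| = (6−3)·6^(3−1) = 3×36 = 108 (Pollak)
Check (2,1,2) → sorted (1,2,2): b_i ≤ 2+i ∀i, a PF.

108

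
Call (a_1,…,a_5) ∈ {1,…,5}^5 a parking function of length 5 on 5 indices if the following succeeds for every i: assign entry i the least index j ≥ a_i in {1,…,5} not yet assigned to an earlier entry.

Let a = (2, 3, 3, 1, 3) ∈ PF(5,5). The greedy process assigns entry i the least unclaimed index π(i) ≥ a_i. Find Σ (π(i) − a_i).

Σπ = 15 ({1..5} each once); Σa = 2+3+3+1+3 = 12; disp = 15−12 = 3.

3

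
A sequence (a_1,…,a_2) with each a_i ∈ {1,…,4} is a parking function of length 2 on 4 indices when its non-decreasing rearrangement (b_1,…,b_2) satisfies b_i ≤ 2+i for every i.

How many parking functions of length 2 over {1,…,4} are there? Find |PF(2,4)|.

Count = (4+1−2)·(4+1)^{2−1} = 3 · 5 = 15 (Pollak)
Check (4,2) → sorted (2,4): b_i ≤ 2+i ∀i, a PF.

15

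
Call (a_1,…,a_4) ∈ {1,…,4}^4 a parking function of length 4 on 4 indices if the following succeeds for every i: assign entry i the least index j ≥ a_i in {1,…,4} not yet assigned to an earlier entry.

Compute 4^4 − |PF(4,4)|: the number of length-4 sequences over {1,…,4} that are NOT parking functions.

#PF = (5−4)·5^(4−1) = 1·125 = 125 (Pollak)
E.g. (3,4,3,4) → sorted (3,3,4,4): b_1=3>1, not a PF.
So 256 − 125 = 131 fail.

131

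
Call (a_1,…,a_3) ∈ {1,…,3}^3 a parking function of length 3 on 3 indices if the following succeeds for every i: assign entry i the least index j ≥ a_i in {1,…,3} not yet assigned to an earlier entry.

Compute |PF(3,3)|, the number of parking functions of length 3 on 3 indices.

|PF(3,3)| = (3+1−3)·(3+1)^{3−1} = 1·16 = 16 (Konheim–Weiss)
E.g. (1,1,2) → sorted (1,1,2): b_i ≤ i ∀i, a PF.

16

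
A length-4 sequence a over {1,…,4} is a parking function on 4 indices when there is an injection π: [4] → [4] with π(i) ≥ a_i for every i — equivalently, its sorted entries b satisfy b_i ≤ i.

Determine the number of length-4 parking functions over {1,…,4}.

125

|PF(4,4)| = (4−4+1)·(4+1)^(4−1) = 1×125 = 125 [KW]
Check (3,1,2,1) → sorted (1,1,2,3): b_i ≤ i ∀i, a PF.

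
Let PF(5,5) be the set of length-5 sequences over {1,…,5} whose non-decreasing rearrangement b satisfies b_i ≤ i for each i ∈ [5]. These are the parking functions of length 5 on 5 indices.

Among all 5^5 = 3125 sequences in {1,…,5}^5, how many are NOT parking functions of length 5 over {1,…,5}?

1829

Count = (5+1−5)·(5+1)^{5−1} = 1×1296 = 1296 [KW]
E.g. (1,4,5,5,3) → sorted (1,3,4,5,5): b_2=3>2, not a PF.
5^5 − 1296 = 3125 − 1296 = 1829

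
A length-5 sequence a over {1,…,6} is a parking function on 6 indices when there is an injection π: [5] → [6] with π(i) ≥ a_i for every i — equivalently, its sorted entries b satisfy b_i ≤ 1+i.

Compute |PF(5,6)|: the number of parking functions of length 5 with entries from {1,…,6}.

4802

Count = 2·7^4 = 2×2401 = 4802 (Pollak)
Check (6,3,2,5,3) → sorted (2,3,3,5,6): b_i ≤ 1+i ∀i, a PF.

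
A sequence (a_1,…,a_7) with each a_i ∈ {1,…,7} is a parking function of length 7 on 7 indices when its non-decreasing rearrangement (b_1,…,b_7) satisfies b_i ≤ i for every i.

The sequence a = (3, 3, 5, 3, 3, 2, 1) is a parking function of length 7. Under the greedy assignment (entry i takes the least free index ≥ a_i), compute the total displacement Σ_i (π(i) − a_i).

Σπ(i) = 1+…+7 = 28; Σa = 3+3+5+3+3+2+1 = 20; disp = 28−20 = 8.

8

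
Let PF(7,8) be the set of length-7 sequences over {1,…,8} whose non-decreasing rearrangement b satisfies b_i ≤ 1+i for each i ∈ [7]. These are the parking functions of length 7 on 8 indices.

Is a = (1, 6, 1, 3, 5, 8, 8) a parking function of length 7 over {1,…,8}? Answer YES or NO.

NO

Rearranged: b = (1, 1, 3, 5, 6, 8, 8).
  b_1=1 ≤ 2
  b_2=1 ≤ 3
  b_3=3 ≤ 4
  b_4=5 ≤ 5
  b_5=6 ≤ 6
  b_6=8 > 7
  fails at i=6 ⇒ NO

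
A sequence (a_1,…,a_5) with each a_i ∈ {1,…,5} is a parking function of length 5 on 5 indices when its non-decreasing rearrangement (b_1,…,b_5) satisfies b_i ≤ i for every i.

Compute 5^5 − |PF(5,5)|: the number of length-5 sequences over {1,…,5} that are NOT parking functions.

1829

Count = (5+1−5)·(5+1)^{5−1} = 1·1296 = 1296 (Konheim–Weiss)
E.g. (5,5,1,3,3) → sorted (1,3,3,5,5): b_2=3>2, not a PF.
So 3125 − 1296 = 1829 fail.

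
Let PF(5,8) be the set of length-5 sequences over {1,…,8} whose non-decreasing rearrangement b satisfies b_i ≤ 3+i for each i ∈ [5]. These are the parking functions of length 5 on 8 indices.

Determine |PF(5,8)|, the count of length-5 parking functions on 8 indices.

#PF = 4·9^4 = 4×6561 = 26244 (Pollak)
Check (7,1,3,2,7) → sorted (1,2,3,7,7): b_i ≤ 3+i ∀i, a PF.

26244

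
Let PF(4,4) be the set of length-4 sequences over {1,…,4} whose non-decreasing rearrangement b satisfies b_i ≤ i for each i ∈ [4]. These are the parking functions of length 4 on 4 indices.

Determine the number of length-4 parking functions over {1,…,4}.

125

|PF(4,4)| = (5−4)·5^(4−1) = 1 · 125 = 125 [KW]
One tuple (4,3,1,1) → sorted (1,1,3,4): b_i ≤ i ∀i, a PF.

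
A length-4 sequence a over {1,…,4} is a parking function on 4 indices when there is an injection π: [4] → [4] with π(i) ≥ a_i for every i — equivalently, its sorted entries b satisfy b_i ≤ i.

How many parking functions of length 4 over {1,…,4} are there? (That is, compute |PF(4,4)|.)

|PF(4,4)| = (4+1−4)·(4+1)^{4−1} = 1·125 = 125 [KW]
Example (2,3,3,1) → sorted (1,2,3,3): b_i ≤ i ∀i, a PF.

125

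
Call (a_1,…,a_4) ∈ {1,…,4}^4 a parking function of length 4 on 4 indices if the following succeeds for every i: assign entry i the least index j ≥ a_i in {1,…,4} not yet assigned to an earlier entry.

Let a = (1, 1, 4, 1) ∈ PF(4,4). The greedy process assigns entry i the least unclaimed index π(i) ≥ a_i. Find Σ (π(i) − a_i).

Σπ = 4·5/2 = 10 (π permutes [4]); Σa = 1+1+4+1 = 7; disp = 10−7 = 3.

3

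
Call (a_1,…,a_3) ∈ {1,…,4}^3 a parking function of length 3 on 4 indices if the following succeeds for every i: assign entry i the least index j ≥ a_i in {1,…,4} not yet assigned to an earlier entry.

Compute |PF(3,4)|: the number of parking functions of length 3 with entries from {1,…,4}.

#PF = (5−3)·5^(3−1) = 2 · 25 = 50 (Konheim–Weiss)
E.g. (3,1,3) → sorted (1,3,3): b_i ≤ 1+i ∀i, a PF.

50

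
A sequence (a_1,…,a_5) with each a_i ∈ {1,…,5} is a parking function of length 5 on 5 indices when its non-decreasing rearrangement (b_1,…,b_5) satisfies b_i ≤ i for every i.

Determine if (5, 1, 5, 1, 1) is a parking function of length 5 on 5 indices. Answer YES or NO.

NO

Order a: b = (1, 1, 1, 5, 5).
  b_1=1 ≤ 1
  b_2=1 ≤ 2
  b_3=1 ≤ 3
  b_4=5 > 4
  fails at i=4 ⇒ NO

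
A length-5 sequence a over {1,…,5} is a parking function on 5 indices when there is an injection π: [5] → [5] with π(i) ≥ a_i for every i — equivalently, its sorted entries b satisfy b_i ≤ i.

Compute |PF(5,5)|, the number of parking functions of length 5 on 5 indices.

1296

|PF(5,5)| = (5−5+1)·(5+1)^(5−1) = 1×1296 = 1296 [KW]
One tuple (1,4,3,2,5) → sorted (1,2,3,4,5): b_i ≤ i ∀i, a PF.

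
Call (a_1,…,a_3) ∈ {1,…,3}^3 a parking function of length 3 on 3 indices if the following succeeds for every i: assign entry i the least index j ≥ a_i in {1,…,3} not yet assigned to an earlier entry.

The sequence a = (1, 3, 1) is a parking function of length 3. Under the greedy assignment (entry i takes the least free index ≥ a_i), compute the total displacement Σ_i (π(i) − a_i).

1

Σπ(i) = 1+…+3 = 6; Σa = 1+3+1 = 5; disp = 6−5 = 1.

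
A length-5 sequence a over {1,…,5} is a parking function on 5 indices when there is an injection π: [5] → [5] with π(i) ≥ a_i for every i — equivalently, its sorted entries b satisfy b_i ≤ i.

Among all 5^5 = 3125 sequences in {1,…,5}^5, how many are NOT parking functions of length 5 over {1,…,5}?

1829

#PF = (5−5+1)·(5+1)^(5−1) = 1 · 1296 = 1296 (Konheim–Weiss)
Check (2,2,5,4,5) → sorted (2,2,4,5,5): b_1=2>1, not a PF.
5^5 − 1296 = 3125 − 1296 = 1829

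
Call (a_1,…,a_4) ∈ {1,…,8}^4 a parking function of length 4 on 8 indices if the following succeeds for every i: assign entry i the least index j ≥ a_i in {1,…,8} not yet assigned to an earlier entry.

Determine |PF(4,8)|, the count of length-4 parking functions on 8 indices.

3645

|PF(4,8)| = (8+1−4)·(8+1)^{4−1} = 5×729 = 3645 (Konheim–Weiss)
Check (8,2,2,6) → sorted (2,2,6,8): b_i ≤ 4+i ∀i, a PF.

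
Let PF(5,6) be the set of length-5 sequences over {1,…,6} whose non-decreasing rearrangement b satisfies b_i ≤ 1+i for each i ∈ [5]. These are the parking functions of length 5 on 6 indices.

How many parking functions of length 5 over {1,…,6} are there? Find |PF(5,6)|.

#PF = (7−5)·7^(5−1) = 2×2401 = 4802 (Konheim–Weiss)
E.g. (6,4,2,4,2) → sorted (2,2,4,4,6): b_i ≤ 1+i ∀i, a PF.

4802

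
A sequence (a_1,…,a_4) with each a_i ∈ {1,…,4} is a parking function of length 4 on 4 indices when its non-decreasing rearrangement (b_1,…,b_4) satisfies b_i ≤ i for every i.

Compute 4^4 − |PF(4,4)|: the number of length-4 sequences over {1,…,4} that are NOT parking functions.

|PF| = (4−4+1)·(4+1)^(4−1) = 1×125 = 125 [KW]
Example (4,1,4,4) → sorted (1,4,4,4): b_2=4>2, not a PF.
Total 256; non-PF = 256−125 = 131

131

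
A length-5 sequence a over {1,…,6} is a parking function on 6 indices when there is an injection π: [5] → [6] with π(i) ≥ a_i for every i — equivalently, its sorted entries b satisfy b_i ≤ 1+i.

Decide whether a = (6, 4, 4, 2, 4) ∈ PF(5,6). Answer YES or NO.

Order a: b = (2, 4, 4, 4, 6).
  b_1=2 ≤ 2
  b_2=4 > 3
  fails at i=2 ⇒ NO

NO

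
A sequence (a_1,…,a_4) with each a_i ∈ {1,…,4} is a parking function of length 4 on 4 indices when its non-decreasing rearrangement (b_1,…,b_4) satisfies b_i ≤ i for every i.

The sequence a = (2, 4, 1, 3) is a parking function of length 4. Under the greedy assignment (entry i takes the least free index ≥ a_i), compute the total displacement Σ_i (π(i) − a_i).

Σπ(i) = 1+…+4 = 10; Σa = 2+4+1+3 = 10; disp = 10−10 = 0.

0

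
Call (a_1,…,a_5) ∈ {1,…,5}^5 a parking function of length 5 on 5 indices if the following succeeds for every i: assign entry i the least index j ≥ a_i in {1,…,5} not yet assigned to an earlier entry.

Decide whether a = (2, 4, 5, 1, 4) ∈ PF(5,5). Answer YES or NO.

Rearranged: b = (1, 2, 4, 4, 5).
  b_1=1 ≤ 1
  b_2=2 ≤ 2
  b_3=4 > 3
  fails at i=3 ⇒ NO

NO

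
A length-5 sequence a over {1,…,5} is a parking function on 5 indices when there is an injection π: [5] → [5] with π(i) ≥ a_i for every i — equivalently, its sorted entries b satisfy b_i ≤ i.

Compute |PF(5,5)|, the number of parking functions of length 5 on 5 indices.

1296

Count = (5+1−5)·(5+1)^{5−1} = 1·1296 = 1296 [KW]
E.g. (3,2,3,1,3) → sorted (1,2,3,3,3): b_i ≤ i ∀i, a PF.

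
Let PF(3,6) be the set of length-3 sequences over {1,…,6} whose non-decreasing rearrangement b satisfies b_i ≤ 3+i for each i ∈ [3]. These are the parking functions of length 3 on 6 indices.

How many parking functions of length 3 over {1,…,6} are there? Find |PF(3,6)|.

196

|PF| = (7−3)·7^(3−1) = 4·49 = 196
Check (6,1,1) → sorted (1,1,6): b_i ≤ 3+i ∀i, a PF.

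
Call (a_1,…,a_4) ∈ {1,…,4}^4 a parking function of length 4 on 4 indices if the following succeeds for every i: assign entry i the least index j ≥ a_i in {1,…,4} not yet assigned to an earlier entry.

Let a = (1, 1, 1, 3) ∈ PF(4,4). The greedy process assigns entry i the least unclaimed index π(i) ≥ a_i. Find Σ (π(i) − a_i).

4

Σπ = 10 ({1..4} each once); Σa = 1+1+1+3 = 6; disp = 10−6 = 4.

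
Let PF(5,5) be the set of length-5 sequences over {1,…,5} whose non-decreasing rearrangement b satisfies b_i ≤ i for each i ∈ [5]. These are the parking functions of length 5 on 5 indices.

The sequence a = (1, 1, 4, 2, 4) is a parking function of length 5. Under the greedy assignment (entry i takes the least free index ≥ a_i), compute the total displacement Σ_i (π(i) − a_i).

Σπ(i) = 1+…+5 = 15; Σa = 1+1+4+2+4 = 12; disp = 15−12 = 3.

3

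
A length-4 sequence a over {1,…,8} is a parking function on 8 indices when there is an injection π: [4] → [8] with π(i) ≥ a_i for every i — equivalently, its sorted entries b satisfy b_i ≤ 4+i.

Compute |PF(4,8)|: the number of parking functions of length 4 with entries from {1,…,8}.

|PF(4,8)| = (8−4+1)·(8+1)^(4−1) = 5×729 = 3645 [KW]
Example (7,2,2,2) → sorted (2,2,2,7): b_i ≤ 4+i ∀i, a PF.

3645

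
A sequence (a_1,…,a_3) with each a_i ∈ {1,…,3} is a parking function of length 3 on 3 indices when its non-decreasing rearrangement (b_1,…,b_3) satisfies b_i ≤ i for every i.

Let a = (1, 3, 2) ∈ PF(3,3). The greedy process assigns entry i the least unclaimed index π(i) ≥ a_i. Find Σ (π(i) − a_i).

0

Σπ = 3·4/2 = 6 (π permutes [3]); Σa = 1+3+2 = 6; disp = 6−6 = 0.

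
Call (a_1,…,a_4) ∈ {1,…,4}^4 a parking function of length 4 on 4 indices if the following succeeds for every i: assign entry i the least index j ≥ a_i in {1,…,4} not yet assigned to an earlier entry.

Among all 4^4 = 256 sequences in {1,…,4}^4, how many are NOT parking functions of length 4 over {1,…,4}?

131

#PF = (4−4+1)·(4+1)^(4−1) = 1·125 = 125 [KW]
One tuple (1,4,4,4) → sorted (1,4,4,4): b_2=4>2, not a PF.
Total 256; non-PF = 256−125 = 131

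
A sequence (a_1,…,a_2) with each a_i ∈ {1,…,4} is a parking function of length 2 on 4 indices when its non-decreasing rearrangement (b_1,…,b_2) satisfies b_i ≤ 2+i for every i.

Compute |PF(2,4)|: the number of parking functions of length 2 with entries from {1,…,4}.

15

|PF(2,4)| = 3·5^1 = 3·5 = 15 (Pollak)
Example (2,3) → sorted (2,3): b_i ≤ 2+i ∀i, a PF.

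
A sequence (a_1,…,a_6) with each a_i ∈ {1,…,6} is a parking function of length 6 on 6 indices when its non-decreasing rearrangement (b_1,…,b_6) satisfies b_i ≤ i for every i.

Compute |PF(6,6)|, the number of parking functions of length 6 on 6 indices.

|PF(6,6)| = (6+1−6)·(6+1)^{6−1} = 1·16807 = 16807 (Konheim–Weiss)
One tuple (1,2,5,3,4,6) → sorted (1,2,3,4,5,6): b_i ≤ i ∀i, a PF.

16807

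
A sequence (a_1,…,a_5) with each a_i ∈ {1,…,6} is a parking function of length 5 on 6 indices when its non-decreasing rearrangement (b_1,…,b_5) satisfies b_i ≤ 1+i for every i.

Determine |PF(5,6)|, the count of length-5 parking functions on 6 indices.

4802

Count = (6+1−5)·(6+1)^{5−1} = 2·2401 = 4802 (Konheim–Weiss)
Check (2,2,1,4,1) → sorted (1,1,2,2,4): b_i ≤ 1+i ∀i, a PF.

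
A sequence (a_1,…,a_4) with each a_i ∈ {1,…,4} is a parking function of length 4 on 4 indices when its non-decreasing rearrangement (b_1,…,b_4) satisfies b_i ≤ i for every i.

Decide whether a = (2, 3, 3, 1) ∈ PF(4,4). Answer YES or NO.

Rearranged: b = (1, 2, 3, 3).
  b_1=1 ≤ 1
  b_2=2 ≤ 2
  b_3=3 ≤ 3
  b_4=3 ≤ 4
All bounds hold ⇒ YES

YES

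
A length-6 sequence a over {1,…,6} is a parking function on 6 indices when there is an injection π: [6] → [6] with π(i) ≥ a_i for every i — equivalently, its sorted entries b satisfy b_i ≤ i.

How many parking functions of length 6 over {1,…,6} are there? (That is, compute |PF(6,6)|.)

Count = (6−6+1)·(6+1)^(6−1) = 1·16807 = 16807 [KW]
Example (2,1,2,4,6,1) → sorted (1,1,2,2,4,6): b_i ≤ i ∀i, a PF.

16807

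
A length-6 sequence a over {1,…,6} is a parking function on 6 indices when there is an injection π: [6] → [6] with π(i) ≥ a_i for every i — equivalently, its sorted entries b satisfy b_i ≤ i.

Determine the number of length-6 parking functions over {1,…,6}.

|PF(6,6)| = 1·7^5 = 1×16807 = 16807 [KW]
E.g. (1,3,4,2,4,2) → sorted (1,2,2,3,4,4): b_i ≤ i ∀i, a PF.

16807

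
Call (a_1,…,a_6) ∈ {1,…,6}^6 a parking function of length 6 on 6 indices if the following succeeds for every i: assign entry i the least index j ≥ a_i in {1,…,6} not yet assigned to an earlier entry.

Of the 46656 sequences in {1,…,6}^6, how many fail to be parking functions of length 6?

29849

Count = (6−6+1)·(6+1)^(6−1) = 1×16807 = 16807 [KW]
Check (6,5,4,3,2,5) → sorted (2,3,4,5,5,6): b_1=2>1, not a PF.
So 46656 − 16807 = 29849 fail.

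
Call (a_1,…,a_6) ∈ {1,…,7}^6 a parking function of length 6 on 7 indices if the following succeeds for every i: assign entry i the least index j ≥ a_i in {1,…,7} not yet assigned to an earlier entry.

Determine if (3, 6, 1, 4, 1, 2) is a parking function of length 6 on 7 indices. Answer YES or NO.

Rearranged: b = (1, 1, 2, 3, 4, 6).
  b_1=1 ≤ 2
  b_2=1 ≤ 3
  b_3=2 ≤ 4
  b_4=3 ≤ 5
  b_5=4 ≤ 6
  b_6=6 ≤ 7
All bounds hold ⇒ YES

YES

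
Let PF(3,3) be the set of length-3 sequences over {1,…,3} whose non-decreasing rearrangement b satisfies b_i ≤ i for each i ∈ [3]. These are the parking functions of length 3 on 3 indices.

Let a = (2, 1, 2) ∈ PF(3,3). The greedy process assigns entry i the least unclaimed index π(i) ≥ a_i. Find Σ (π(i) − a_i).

Σπ = 6 ({1..3} each once); Σa = 2+1+2 = 5; disp = 6−5 = 1.

1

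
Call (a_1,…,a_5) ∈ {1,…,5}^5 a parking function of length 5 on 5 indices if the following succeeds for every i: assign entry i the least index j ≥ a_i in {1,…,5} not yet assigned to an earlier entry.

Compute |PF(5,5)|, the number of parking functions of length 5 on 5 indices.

#PF = (5+1−5)·(5+1)^{5−1} = 1·1296 = 1296 [KW]
E.g. (5,1,1,2,4) → sorted (1,1,2,4,5): b_i ≤ i ∀i, a PF.

1296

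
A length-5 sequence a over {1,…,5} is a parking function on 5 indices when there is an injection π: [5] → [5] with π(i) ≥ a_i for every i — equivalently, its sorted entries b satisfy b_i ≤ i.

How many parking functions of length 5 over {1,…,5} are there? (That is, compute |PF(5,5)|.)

1296

|PF| = (6−5)·6^(5−1) = 1×1296 = 1296 (Pollak)
Example (2,1,2,3,3) → sorted (1,2,2,3,3): b_i ≤ i ∀i, a PF.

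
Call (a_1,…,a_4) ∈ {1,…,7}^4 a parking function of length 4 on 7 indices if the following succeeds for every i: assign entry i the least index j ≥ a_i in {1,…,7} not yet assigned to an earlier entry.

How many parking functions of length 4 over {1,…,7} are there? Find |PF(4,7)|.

2048

|PF| = (7+1−4)·(7+1)^{4−1} = 4×512 = 2048
E.g. (1,2,3,2) → sorted (1,2,2,3): b_i ≤ 3+i ∀i, a PF.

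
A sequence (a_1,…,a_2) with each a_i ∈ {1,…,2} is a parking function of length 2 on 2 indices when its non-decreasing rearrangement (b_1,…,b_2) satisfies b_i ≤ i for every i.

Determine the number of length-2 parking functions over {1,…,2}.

Count = (2+1−2)·(2+1)^{2−1} = 1 · 3 = 3 (Pollak)
One tuple (2,1) → sorted (1,2): b_i ≤ i ∀i, a PF.

3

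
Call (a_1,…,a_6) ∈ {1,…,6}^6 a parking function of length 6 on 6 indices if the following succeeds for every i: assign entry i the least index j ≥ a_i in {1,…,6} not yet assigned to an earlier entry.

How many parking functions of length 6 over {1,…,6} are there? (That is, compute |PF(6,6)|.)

|PF| = (7−6)·7^(6−1) = 1 · 16807 = 16807 (Pollak)
One tuple (6,5,1,3,1,4) → sorted (1,1,3,4,5,6): b_i ≤ i ∀i, a PF.

16807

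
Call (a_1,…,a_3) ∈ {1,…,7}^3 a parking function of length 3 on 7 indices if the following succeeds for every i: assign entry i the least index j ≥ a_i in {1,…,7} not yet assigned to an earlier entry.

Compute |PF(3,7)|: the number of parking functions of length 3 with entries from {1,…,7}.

320

|PF| = (7+1−3)·(7+1)^{3−1} = 5×64 = 320 (Pollak)
Example (5,5,3) → sorted (3,5,5): b_i ≤ 4+i ∀i, a PF.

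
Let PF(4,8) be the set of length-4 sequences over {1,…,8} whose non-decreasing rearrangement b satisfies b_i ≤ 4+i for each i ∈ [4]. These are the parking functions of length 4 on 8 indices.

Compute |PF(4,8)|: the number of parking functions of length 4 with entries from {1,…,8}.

3645

#PF = (8+1−4)·(8+1)^{4−1} = 5·729 = 3645 (Pollak)
E.g. (3,3,1,6) → sorted (1,3,3,6): b_i ≤ 4+i ∀i, a PF.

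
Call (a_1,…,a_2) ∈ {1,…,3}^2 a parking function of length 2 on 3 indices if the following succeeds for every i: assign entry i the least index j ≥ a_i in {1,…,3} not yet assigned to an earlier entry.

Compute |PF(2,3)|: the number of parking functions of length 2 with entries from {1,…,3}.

|PF(2,3)| = 2·4^1 = 2×4 = 8 [KW]
Check (3,1) → sorted (1,3): b_i ≤ 1+i ∀i, a PF.

8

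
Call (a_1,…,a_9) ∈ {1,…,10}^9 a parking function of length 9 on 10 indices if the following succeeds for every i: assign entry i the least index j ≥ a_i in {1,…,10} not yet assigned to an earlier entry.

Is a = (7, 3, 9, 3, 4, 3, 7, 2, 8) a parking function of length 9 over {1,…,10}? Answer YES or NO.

Rearranged: b = (2, 3, 3, 3, 4, 7, 7, 8, 9).
  b_1=2 ≤ 2
  b_2=3 ≤ 3
  b_3=3 ≤ 4
  b_4=3 ≤ 5
  b_5=4 ≤ 6
  b_6=7 ≤ 7
  b_7=7 ≤ 8
  b_8=8 ≤ 9
  b_9=9 ≤ 10
All bounds hold ⇒ YES

YES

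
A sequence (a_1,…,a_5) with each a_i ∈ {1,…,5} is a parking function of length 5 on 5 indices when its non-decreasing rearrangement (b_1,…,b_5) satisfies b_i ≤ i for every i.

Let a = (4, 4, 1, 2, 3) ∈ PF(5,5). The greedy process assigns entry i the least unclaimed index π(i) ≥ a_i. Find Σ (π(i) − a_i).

1

Σπ(i) = 1+…+5 = 15; Σa = 4+4+1+2+3 = 14; disp = 15−14 = 1.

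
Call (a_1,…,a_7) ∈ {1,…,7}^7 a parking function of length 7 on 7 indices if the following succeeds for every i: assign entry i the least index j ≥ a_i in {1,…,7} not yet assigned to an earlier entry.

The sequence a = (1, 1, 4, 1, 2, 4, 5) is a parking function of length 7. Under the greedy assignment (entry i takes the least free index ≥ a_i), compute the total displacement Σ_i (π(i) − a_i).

10

Σπ = 7·8/2 = 28 (π permutes [7]); Σa = 1+1+4+1+2+4+5 = 18; disp = 28−18 = 10.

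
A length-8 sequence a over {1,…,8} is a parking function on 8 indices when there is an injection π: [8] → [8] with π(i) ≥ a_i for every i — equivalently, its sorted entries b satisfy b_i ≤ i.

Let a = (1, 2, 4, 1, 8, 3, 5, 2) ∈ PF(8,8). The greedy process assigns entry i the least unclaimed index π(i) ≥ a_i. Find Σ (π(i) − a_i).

Σπ(i) = 1+…+8 = 36; Σa = 1+2+4+1+8+3+5+2 = 26; disp = 36−26 = 10.

10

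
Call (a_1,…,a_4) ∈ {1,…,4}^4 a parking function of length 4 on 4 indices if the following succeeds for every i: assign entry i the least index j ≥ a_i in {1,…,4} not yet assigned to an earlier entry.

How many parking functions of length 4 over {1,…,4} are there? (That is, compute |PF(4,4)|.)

125

|PF| = (4−4+1)·(4+1)^(4−1) = 1·125 = 125 (Pollak)
One tuple (1,3,3,1) → sorted (1,1,3,3): b_i ≤ i ∀i, a PF.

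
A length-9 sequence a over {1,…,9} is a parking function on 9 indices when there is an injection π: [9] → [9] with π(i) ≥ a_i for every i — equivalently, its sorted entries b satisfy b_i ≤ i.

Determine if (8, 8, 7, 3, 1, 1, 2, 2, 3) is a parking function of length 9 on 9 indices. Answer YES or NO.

Sorted: b = (1, 1, 2, 2, 3, 3, 7, 8, 8).
  b_1=1 ≤ 1
  b_2=1 ≤ 2
  b_3=2 ≤ 3
  b_4=2 ≤ 4
  b_5=3 ≤ 5
  b_6=3 ≤ 6
  b_7=7 ≤ 7
  b_8=8 ≤ 8
  b_9=8 ≤ 9
All bounds hold ⇒ YES

YES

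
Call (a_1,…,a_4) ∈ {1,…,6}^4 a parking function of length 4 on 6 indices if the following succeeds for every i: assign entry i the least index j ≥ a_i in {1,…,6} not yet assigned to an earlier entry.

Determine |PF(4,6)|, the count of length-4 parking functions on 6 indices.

1029

|PF(4,6)| = (6+1−4)·(6+1)^{4−1} = 3×343 = 1029
One tuple (4,2,3,6) → sorted (2,3,4,6): b_i ≤ 2+i ∀i, a PF.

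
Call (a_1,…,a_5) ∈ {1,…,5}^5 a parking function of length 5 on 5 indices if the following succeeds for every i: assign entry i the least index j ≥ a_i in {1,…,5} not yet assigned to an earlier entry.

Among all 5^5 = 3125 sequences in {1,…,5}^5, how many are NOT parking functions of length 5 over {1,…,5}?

|PF(5,5)| = (6−5)·6^(5−1) = 1×1296 = 1296 [KW]
Example (4,1,5,4,4) → sorted (1,4,4,4,5): b_2=4>2, not a PF.
So 3125 − 1296 = 1829 fail.

1829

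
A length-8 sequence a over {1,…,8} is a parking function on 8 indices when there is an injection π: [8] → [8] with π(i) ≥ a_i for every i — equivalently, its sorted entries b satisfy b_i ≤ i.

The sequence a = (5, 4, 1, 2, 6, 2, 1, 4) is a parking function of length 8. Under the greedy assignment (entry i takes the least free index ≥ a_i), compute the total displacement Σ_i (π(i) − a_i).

Σπ = 8·9/2 = 36 (π permutes [8]); Σa = 5+4+1+2+6+2+1+4 = 25; disp = 36−25 = 11.

11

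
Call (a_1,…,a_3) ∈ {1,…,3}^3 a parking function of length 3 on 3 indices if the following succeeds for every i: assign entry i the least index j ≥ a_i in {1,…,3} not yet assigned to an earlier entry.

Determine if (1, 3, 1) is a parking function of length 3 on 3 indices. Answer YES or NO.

YES

Order a: b = (1, 1, 3).
  b_1=1 ≤ 1
  b_2=1 ≤ 2
  b_3=3 ≤ 3
All bounds hold ⇒ YES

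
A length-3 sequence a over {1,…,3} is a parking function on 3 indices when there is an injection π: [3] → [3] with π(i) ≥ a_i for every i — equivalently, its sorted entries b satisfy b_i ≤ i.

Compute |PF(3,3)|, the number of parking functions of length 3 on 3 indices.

16

|PF| = (3−3+1)·(3+1)^(3−1) = 1 · 16 = 16
Example (2,1,3) → sorted (1,2,3): b_i ≤ i ∀i, a PF.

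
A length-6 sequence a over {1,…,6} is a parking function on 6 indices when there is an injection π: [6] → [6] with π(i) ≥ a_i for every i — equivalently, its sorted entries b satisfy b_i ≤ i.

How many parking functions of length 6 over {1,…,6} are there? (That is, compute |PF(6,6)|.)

16807

Count = 1·7^5 = 1·16807 = 16807 (Pollak)
One tuple (3,3,2,3,1,1) → sorted (1,1,2,3,3,3): b_i ≤ i ∀i, a PF.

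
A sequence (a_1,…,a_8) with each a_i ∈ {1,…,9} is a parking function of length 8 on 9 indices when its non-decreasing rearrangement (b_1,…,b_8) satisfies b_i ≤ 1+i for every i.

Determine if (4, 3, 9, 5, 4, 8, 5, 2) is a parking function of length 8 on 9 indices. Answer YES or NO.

Sorted: b = (2, 3, 4, 4, 5, 5, 8, 9).
  b_1=2 ≤ 2
  b_2=3 ≤ 3
  b_3=4 ≤ 4
  b_4=4 ≤ 5
  b_5=5 ≤ 6
  b_6=5 ≤ 7
  b_7=8 ≤ 8
  b_8=9 ≤ 9
All bounds hold ⇒ YES

YES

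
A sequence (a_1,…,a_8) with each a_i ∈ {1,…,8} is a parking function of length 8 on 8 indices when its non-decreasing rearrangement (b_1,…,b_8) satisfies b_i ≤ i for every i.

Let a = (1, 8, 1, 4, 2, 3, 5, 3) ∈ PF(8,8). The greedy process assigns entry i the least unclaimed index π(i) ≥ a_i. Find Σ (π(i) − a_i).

Σπ = 36 ({1..8} each once); Σa = 1+8+1+4+2+3+5+3 = 27; disp = 36−27 = 9.

9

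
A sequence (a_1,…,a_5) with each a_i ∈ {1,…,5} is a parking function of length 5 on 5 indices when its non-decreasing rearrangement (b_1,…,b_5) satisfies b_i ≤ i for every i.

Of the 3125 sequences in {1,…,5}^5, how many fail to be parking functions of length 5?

1829

|PF(5,5)| = 1·6^4 = 1×1296 = 1296 (Pollak)
Example (5,1,5,5,3) → sorted (1,3,5,5,5): b_2=3>2, not a PF.
So 3125 − 1296 = 1829 fail.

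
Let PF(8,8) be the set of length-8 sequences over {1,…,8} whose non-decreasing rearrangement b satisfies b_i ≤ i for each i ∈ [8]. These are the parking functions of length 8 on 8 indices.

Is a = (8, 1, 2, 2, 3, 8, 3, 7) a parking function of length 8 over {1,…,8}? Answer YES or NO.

Rearranged: b = (1, 2, 2, 3, 3, 7, 8, 8).
  b_1=1 ≤ 1
  b_2=2 ≤ 2
  b_3=2 ≤ 3
  b_4=3 ≤ 4
  b_5=3 ≤ 5
  b_6=7 > 6
  fails at i=6 ⇒ NO

NO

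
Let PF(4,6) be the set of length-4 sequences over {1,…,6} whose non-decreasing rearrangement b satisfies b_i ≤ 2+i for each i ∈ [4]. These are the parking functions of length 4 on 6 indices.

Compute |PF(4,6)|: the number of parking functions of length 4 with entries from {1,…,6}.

1029

|PF(4,6)| = (6+1−4)·(6+1)^{4−1} = 3×343 = 1029 (Konheim–Weiss)
One tuple (2,3,1,5) → sorted (1,2,3,5): b_i ≤ 2+i ∀i, a PF.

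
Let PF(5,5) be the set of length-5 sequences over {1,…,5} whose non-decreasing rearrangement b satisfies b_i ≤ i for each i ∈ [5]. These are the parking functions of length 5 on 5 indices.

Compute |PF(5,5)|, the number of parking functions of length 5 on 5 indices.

1296

Count = (5+1−5)·(5+1)^{5−1} = 1 · 1296 = 1296 [KW]
Example (2,3,1,2,3) → sorted (1,2,2,3,3): b_i ≤ i ∀i, a PF.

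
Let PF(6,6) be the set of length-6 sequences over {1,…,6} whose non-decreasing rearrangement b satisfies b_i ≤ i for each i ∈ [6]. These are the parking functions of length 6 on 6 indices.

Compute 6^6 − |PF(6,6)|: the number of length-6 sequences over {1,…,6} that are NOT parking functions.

Count = (7−6)·7^(6−1) = 1·16807 = 16807 (Konheim–Weiss)
One tuple (6,5,4,5,3,5) → sorted (3,4,5,5,5,6): b_1=3>1, not a PF.
6^6 − 16807 = 46656 − 16807 = 29849

29849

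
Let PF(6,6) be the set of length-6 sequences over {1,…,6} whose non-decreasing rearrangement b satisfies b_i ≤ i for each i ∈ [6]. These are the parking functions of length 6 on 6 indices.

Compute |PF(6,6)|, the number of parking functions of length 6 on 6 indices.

16807

|PF(6,6)| = (6+1−6)·(6+1)^{6−1} = 1·16807 = 16807 [KW]
Check (3,1,5,2,4,3) → sorted (1,2,3,3,4,5): b_i ≤ i ∀i, a PF.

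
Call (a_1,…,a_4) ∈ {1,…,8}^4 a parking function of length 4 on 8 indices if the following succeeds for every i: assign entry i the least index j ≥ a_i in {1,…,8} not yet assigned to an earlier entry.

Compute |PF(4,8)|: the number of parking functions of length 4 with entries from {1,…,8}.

3645

|PF| = (9−4)·9^(4−1) = 5×729 = 3645
One tuple (6,1,3,6) → sorted (1,3,6,6): b_i ≤ 4+i ∀i, a PF.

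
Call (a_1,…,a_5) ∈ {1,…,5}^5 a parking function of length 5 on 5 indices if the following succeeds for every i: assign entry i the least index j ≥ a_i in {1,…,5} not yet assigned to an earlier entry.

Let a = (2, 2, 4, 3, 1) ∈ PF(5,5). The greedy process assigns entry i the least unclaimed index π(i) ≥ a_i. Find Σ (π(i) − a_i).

3

Σπ = 15 ({1..5} each once); Σa = 2+2+4+3+1 = 12; disp = 15−12 = 3.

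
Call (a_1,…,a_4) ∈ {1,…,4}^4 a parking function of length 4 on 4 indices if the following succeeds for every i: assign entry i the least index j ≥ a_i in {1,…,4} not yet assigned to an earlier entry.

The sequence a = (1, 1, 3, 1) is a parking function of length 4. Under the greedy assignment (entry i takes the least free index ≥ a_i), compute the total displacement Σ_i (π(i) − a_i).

4

Σπ(i) = 1+…+4 = 10; Σa = 1+1+3+1 = 6; disp = 10−6 = 4.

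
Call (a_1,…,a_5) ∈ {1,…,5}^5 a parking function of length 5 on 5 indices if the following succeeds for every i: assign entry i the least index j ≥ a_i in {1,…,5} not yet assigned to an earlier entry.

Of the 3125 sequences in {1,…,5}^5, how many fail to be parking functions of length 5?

1829

|PF| = (5−5+1)·(5+1)^(5−1) = 1·1296 = 1296 (Pollak)
One tuple (2,2,4,4,5) → sorted (2,2,4,4,5): b_1=2>1, not a PF.
So 3125 − 1296 = 1829 fail.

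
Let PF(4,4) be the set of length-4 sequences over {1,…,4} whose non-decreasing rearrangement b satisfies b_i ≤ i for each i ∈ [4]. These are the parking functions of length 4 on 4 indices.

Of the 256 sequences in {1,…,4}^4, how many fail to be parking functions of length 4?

Count = (5−4)·5^(4−1) = 1×125 = 125
Example (4,2,4,1) → sorted (1,2,4,4): b_3=4>3, not a PF.
So 256 − 125 = 131 fail.

131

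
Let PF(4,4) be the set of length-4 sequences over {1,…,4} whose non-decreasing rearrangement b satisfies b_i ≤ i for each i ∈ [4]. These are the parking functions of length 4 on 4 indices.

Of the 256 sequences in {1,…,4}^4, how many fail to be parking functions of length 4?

131

|PF(4,4)| = 1·5^3 = 1×125 = 125 (Pollak)
One tuple (4,4,4,1) → sorted (1,4,4,4): b_2=4>2, not a PF.
4^4 − 125 = 256 − 125 = 131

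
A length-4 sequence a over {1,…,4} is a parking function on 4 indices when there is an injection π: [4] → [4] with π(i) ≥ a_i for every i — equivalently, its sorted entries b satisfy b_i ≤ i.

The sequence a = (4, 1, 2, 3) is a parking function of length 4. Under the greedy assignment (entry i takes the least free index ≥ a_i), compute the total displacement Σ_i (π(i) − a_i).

0

Σπ = 10 ({1..4} each once); Σa = 4+1+2+3 = 10; disp = 10−10 = 0.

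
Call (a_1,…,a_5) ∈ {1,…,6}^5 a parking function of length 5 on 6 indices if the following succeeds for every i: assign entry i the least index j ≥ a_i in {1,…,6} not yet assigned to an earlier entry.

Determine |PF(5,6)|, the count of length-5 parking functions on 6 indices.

#PF = (7−5)·7^(5−1) = 2 · 2401 = 4802 (Pollak)
One tuple (4,2,4,2,1) → sorted (1,2,2,4,4): b_i ≤ 1+i ∀i, a PF.

4802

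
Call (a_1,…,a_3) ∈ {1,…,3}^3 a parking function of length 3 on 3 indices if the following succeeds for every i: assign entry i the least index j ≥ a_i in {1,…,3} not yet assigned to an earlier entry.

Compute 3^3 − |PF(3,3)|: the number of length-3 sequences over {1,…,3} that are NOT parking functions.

|PF| = (4−3)·4^(3−1) = 1·16 = 16 (Konheim–Weiss)
Example (3,3,3) → sorted (3,3,3): b_1=3>1, not a PF.
So 27 − 16 = 11 fail.

11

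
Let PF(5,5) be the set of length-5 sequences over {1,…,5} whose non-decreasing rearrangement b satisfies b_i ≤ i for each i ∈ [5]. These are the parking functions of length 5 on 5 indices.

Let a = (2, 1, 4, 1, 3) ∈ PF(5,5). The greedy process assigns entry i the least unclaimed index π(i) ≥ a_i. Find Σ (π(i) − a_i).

Σπ = 5·6/2 = 15 (π permutes [5]); Σa = 2+1+4+1+3 = 11; disp = 15−11 = 4.

4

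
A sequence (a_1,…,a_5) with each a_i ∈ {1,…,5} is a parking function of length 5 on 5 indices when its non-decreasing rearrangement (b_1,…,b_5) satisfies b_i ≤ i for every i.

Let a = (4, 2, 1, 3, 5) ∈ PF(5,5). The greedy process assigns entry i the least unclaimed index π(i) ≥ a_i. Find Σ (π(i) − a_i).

0

Σπ = 15 ({1..5} each once); Σa = 4+2+1+3+5 = 15; disp = 15−15 = 0.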